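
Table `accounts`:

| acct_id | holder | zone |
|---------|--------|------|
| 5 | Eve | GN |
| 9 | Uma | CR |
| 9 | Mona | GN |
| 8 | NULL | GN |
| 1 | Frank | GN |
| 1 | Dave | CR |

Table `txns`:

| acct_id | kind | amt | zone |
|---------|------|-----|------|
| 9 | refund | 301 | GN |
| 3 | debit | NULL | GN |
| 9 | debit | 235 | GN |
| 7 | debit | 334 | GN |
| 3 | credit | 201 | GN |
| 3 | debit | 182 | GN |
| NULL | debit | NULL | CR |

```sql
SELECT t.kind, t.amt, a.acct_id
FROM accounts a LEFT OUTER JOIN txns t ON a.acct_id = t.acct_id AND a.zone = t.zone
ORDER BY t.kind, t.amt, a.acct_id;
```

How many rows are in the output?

LEFT JOIN keeps every row from `accounts`; unmatched rows get NULL for `txns`'s columns.
Matching on a.acct_id = t.acct_id AND a.zone = t.zone. A NULL in a compared column never satisfies the condition.
- a[0] acct_id=5, zone=GN → no match; kept with NULLs on the t side.
- a[1] acct_id=9, zone=CR → no match; kept with NULLs on the t side.
- a[2] acct_id=9, zone=GN → 2 match(es) in t → 2 row(s).
- a[3] acct_id=8, zone=GN → no match; kept with NULLs on the t side.
- a[4] acct_id=1, zone=GN → no match; kept with NULLs on the t side.
- a[5] acct_id=1, zone=CR → no match; kept with NULLs on the t side.
Total: 2 matched + 5 padded = 7 rows.

7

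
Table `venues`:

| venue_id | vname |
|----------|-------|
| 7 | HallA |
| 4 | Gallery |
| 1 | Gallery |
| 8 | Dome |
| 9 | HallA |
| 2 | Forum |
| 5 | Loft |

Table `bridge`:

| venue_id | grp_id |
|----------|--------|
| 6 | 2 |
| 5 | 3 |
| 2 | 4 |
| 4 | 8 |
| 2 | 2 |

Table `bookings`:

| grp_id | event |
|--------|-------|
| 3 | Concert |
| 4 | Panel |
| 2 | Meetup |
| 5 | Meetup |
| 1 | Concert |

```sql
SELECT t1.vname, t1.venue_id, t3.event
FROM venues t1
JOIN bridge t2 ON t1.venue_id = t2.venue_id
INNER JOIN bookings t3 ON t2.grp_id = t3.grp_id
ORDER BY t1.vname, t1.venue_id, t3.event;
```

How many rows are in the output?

3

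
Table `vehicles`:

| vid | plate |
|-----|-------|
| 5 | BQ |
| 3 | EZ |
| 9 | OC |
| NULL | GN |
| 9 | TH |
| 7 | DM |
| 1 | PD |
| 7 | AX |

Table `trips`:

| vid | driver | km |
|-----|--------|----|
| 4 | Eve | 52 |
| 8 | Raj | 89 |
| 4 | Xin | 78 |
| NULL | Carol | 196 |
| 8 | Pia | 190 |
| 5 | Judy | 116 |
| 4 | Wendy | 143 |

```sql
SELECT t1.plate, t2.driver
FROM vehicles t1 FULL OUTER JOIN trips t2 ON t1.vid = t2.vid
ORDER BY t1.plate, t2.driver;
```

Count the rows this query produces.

FULL OUTER JOIN keeps every row from both sides; unmatched rows get NULL for the other side's columns.
Matching on t1.vid = t2.vid. A NULL in a compared column never satisfies the condition.
Matched pairs: 1; unmatched t1 rows kept: 7; unmatched t2 rows kept: 6.
Total: 1 matched + 13 padded = 14 rows.

14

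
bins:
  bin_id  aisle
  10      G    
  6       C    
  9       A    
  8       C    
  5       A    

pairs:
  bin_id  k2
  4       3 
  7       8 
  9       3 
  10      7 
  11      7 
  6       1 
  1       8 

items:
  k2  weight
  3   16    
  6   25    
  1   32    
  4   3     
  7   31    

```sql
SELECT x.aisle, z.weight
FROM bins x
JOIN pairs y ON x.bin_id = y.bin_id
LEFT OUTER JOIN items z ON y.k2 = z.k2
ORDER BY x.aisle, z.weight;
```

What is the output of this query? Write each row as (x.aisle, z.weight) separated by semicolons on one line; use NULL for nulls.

Evaluate left to right. First `bins x INNER JOIN pairs y` on bin_id: 3 row(s).
Then LEFT JOIN `items z` on k2: each of those 3 rows is kept; rows whose y.k2 has no match in z get NULL for z's columns.

(A, 16); (C, 32); (G, 31)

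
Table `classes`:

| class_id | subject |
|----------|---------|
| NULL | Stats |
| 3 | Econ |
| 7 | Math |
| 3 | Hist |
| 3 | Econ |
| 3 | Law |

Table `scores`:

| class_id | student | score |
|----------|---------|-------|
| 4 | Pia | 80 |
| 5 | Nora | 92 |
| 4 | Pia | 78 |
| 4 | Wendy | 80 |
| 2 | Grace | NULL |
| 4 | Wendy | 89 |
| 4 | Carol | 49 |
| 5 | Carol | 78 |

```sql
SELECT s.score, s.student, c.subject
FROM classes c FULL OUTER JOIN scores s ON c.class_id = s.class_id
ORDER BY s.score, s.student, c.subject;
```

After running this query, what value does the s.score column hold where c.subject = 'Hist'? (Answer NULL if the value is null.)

FULL OUTER JOIN keeps every row from both sides; unmatched rows get NULL for the other side's columns.
Matching on c.class_id = s.class_id. A NULL in a compared column never satisfies the condition.
Matched pairs: 0; unmatched c rows kept: 6; unmatched s rows kept: 8.

NULL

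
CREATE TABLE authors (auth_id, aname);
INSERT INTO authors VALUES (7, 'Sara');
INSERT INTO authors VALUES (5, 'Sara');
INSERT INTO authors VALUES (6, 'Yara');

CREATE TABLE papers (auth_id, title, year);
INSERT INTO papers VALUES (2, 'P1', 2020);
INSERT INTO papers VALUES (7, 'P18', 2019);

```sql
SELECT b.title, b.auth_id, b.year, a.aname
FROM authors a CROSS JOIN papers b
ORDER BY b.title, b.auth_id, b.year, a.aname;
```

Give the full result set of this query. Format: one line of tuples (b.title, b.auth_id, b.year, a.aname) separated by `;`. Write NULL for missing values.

(P1, 2, 2020, Sara); (P1, 2, 2020, Sara); (P1, 2, 2020, Yara); (P18, 7, 2019, Sara); (P18, 7, 2019, Sara); (P18, 7, 2019, Yara)

CROSS JOIN pairs every row of `authors` with every row of `papers`: 3 × 2 = 6 rows.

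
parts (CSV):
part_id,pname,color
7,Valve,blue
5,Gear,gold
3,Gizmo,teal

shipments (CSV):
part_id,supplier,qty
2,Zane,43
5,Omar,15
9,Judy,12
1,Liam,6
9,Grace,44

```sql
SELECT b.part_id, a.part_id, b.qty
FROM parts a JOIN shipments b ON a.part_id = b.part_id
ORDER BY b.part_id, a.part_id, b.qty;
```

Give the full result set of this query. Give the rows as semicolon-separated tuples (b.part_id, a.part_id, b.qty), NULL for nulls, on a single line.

(5, 5, 15)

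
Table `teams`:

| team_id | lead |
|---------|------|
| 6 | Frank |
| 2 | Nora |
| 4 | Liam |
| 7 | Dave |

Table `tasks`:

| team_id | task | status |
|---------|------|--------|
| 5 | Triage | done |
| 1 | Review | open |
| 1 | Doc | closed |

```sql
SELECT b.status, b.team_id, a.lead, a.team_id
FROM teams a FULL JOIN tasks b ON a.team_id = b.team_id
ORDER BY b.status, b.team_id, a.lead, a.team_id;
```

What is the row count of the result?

FULL OUTER JOIN keeps every row from both sides; unmatched rows get NULL for the other side's columns.
Matching on a.team_id = b.team_id.
- a (team_id=6) has no partner → padded with NULL.
- a (team_id=2) has no partner → padded with NULL.
- a (team_id=4) has no partner → padded with NULL.
- a (team_id=7) has no partner → padded with NULL.
- plus 3 unmatched b row(s), each kept with NULL a columns.
Total: 0 matched + 7 padded = 7 rows.

7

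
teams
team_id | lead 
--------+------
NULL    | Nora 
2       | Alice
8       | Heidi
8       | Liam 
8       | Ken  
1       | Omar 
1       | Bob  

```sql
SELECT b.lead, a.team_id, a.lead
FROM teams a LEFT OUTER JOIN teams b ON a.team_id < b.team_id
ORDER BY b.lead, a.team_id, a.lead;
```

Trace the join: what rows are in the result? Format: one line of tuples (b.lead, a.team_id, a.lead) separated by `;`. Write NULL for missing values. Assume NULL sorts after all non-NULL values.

(Alice, 1, Bob); (Alice, 1, Omar); (Heidi, 1, Bob); (Heidi, 1, Omar); (Heidi, 2, Alice); (Ken, 1, Bob); (Ken, 1, Omar); (Ken, 2, Alice); (Liam, 1, Bob); (Liam, 1, Omar); (Liam, 2, Alice); (NULL, 8, Heidi); (NULL, 8, Ken); (NULL, 8, Liam); (NULL, NULL, Nora)

LEFT JOIN keeps every row from `teams a`; unmatched rows get NULL for `teams b`'s columns.
Matching on a.team_id < b.team_id. A NULL in a compared column never satisfies the condition.
- a[0] team_id=NULL → no match; kept with NULLs on the b side.
- a[1] team_id=2 → 3 match(es) in b → 3 row(s).
- a[2] team_id=8 → no match; kept with NULLs on the b side.
- a[3] team_id=8 → no match; kept with NULLs on the b side.
- a[4] team_id=8 → no match; kept with NULLs on the b side.
- a[5] team_id=1 → 4 match(es) in b → 4 row(s).
- a[6] team_id=1 → 4 match(es) in b → 4 row(s).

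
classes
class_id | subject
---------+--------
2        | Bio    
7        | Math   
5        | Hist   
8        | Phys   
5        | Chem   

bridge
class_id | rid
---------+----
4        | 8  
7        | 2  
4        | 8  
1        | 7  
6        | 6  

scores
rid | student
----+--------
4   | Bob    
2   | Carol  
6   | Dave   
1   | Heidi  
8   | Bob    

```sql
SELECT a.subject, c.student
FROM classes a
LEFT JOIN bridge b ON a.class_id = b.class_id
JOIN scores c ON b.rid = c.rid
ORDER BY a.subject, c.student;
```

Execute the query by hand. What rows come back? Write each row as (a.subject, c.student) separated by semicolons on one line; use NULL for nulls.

Evaluate left to right. First `classes a LEFT JOIN bridge b` on class_id: 5 row(s).
Then INNER JOIN `scores c` on rid: keep only rows whose b.rid appears in c.

(Math, Carol)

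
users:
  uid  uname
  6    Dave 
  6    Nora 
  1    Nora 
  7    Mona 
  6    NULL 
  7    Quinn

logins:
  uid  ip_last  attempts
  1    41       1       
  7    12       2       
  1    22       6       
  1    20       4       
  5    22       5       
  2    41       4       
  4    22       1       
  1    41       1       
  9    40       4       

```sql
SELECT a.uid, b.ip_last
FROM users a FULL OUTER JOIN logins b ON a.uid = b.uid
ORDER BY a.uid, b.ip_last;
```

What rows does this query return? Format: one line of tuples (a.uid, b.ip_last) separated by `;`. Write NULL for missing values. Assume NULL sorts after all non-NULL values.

(1, 20); (1, 22); (1, 41); (1, 41); (6, NULL); (6, NULL); (6, NULL); (7, 12); (7, 12); (NULL, 22); (NULL, 22); (NULL, 40); (NULL, 41)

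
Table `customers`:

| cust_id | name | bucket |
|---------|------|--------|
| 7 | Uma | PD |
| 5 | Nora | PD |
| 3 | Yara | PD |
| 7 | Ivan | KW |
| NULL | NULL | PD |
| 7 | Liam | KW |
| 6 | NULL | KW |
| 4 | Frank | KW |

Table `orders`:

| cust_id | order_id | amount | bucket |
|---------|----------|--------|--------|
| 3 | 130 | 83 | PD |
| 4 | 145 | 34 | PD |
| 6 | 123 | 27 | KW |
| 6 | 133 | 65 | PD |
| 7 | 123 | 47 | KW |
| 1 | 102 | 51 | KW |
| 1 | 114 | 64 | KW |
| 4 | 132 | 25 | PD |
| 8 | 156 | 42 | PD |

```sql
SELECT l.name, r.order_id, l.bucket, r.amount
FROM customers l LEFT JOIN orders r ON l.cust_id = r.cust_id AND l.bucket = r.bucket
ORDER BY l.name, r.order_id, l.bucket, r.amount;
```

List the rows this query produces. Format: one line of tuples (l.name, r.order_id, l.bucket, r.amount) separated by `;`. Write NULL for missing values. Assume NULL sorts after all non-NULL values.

LEFT JOIN keeps every row from `customers`; unmatched rows get NULL for `orders`'s columns.
Matching on l.cust_id = r.cust_id AND l.bucket = r.bucket. A NULL in a compared column never satisfies the condition.
- l (cust_id=7, bucket=PD) has no partner → padded with NULL.
- l (cust_id=5, bucket=PD) has no partner → padded with NULL.
- l (cust_id=3, bucket=PD) pairs with 1 row(s) of r.
- l (cust_id=7, bucket=KW) pairs with 1 row(s) of r.
- l (cust_id=NULL, bucket=PD) has no partner → padded with NULL.
- l (cust_id=7, bucket=KW) pairs with 1 row(s) of r.
- l (cust_id=6, bucket=KW) pairs with 1 row(s) of r.
- l (cust_id=4, bucket=KW) has no partner → padded with NULL.
After projecting and ordering:
l.name | r.order_id | l.bucket | r.amount
Frank | NULL | KW | NULL
Ivan | 123 | KW | 47
Liam | 123 | KW | 47
Nora | NULL | PD | NULL
Uma | NULL | PD | NULL
Yara | 130 | PD | 83
NULL | 123 | KW | 27
NULL | NULL | PD | NULL

(Frank, NULL, KW, NULL); (Ivan, 123, KW, 47); (Liam, 123, KW, 47); (Nora, NULL, PD, NULL); (Uma, NULL, PD, NULL); (Yara, 130, PD, 83); (NULL, 123, KW, 27); (NULL, NULL, PD, NULL)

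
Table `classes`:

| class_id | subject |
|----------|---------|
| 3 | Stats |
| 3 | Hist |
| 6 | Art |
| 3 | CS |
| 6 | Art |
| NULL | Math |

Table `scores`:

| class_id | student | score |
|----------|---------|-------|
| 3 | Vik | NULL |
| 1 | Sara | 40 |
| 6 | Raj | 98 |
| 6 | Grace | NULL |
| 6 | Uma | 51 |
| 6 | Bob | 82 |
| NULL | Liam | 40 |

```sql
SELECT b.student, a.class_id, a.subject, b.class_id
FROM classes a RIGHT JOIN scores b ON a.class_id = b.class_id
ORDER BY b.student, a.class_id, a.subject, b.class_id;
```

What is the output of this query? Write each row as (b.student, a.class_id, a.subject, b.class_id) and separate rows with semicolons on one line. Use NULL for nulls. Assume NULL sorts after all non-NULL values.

RIGHT JOIN keeps every row from `scores`; unmatched rows get NULL for `classes`'s columns.
Matching on a.class_id = b.class_id. A NULL in a compared column never satisfies the condition.
Matched pairs: 11; unmatched b rows kept: 2.

(Bob, 6, Art, 6); (Bob, 6, Art, 6); (Grace, 6, Art, 6); (Grace, 6, Art, 6); (Liam, NULL, NULL, NULL); (Raj, 6, Art, 6); (Raj, 6, Art, 6); (Sara, NULL, NULL, 1); (Uma, 6, Art, 6); (Uma, 6, Art, 6); (Vik, 3, CS, 3); (Vik, 3, Hist, 3); (Vik, 3, Stats, 3)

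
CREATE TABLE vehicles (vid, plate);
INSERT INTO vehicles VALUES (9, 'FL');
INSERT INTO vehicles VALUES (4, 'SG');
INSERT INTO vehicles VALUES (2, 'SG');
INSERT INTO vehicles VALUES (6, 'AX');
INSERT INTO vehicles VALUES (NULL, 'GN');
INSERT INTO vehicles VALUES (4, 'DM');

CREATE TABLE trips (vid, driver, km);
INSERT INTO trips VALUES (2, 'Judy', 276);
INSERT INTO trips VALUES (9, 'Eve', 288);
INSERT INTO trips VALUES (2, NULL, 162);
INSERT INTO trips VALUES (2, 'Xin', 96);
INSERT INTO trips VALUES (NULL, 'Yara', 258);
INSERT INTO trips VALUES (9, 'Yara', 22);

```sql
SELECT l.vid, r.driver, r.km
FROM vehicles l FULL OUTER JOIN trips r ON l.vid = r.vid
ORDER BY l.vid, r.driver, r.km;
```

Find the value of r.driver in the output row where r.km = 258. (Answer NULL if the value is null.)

Yara

FULL OUTER JOIN keeps every row from both sides; unmatched rows get NULL for the other side's columns.
Matching on l.vid = r.vid. A NULL in a compared column never satisfies the condition.
Matched pairs: 5; unmatched l rows kept: 4; unmatched r rows kept: 1.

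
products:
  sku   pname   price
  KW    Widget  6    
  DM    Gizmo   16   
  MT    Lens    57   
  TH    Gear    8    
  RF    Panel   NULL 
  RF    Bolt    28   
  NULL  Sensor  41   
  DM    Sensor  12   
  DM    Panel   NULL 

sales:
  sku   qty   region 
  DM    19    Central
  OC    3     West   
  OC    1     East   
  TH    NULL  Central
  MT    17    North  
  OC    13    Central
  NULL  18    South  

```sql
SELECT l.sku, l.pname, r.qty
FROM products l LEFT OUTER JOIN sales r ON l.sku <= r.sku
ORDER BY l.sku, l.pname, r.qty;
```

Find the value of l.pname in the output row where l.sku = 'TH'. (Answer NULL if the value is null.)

LEFT JOIN keeps every row from `products`; unmatched rows get NULL for `sales`'s columns.
Matching on l.sku <= r.sku. A NULL in a compared column never satisfies the condition.
- l row (sku=KW): matches 5 r row(s) → 5 output row(s).
- l row (sku=DM): matches 6 r row(s) → 6 output row(s).
- l row (sku=MT): matches 5 r row(s) → 5 output row(s).
- l row (sku=TH): matches 1 r row(s) → 1 output row(s).
- l row (sku=RF): matches 1 r row(s) → 1 output row(s).
- l row (sku=RF): matches 1 r row(s) → 1 output row(s).
- l row (sku=NULL): no match → kept, r columns NULL.
- l row (sku=DM): matches 6 r row(s) → 6 output row(s).
- l row (sku=DM): matches 6 r row(s) → 6 output row(s).

Gear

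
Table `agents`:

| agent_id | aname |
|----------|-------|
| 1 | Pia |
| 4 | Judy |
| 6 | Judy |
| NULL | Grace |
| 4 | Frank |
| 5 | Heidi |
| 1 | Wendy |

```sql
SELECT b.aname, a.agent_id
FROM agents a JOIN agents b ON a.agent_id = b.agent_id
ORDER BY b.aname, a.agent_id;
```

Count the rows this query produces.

INNER JOIN keeps only pairs where the ON condition holds.
Matching on a.agent_id = b.agent_id. A NULL in a compared column never satisfies the condition.
Matched pairs: 10.
Total: 10 rows.

10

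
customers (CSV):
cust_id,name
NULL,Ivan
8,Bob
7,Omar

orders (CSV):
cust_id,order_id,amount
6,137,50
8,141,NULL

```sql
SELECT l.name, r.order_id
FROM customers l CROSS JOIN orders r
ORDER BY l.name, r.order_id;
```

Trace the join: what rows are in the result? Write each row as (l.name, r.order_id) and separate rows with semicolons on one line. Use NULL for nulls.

(Bob, 137); (Bob, 141); (Ivan, 137); (Ivan, 141); (Omar, 137); (Omar, 141)

CROSS JOIN pairs every row of `customers` with every row of `orders`: 3 × 2 = 6 rows.
After projecting and ordering:
l.name | r.order_id
Bob | 137
Bob | 141
Ivan | 137
Ivan | 141
Omar | 137
Omar | 141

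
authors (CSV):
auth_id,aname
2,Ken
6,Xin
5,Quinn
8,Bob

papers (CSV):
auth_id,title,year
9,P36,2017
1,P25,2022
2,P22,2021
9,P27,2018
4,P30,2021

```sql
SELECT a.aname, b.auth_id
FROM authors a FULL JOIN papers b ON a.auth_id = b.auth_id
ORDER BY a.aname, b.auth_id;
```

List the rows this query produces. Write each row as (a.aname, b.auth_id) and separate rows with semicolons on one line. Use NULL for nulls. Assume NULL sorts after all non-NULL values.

(Bob, NULL); (Ken, 2); (Quinn, NULL); (Xin, NULL); (NULL, 1); (NULL, 4); (NULL, 9); (NULL, 9)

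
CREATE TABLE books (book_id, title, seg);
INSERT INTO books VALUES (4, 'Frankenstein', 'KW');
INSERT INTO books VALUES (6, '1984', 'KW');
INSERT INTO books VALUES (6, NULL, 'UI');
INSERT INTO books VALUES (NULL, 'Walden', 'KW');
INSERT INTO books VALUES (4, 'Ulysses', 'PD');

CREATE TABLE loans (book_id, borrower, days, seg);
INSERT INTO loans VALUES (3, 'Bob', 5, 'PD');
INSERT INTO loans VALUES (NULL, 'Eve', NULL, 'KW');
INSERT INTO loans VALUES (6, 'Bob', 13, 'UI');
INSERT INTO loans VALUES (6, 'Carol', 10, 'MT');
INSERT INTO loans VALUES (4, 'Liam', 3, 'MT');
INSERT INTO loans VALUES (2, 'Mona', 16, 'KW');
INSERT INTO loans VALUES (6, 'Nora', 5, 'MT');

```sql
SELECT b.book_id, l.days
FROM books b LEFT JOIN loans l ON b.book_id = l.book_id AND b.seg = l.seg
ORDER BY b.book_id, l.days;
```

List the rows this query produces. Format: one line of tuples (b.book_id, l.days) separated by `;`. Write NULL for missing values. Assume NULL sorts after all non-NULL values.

(4, NULL); (4, NULL); (6, 13); (6, NULL); (NULL, NULL)

LEFT JOIN keeps every row from `books`; unmatched rows get NULL for `loans`'s columns.
Matching on b.book_id = l.book_id AND b.seg = l.seg. A NULL in a compared column never satisfies the condition.
- book_id=4, seg=KW: no l row matches, row kept with l columns NULL.
- book_id=6, seg=KW: no l row matches, row kept with l columns NULL.
- book_id=6, seg=UI: 1 matching l row(s), so 1 row(s) emitted.
- book_id=NULL, seg=KW: no l row matches, row kept with l columns NULL.
- book_id=4, seg=PD: no l row matches, row kept with l columns NULL.
After projecting and ordering:
b.book_id | l.days
4 | NULL
4 | NULL
6 | 13
6 | NULL
NULL | NULL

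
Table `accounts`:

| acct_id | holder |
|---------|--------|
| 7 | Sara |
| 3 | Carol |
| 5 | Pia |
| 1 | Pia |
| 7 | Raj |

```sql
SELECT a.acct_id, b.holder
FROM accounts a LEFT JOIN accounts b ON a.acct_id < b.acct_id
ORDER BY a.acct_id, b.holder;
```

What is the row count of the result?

11

LEFT JOIN keeps every row from `accounts a`; unmatched rows get NULL for `accounts b`'s columns.
Matching on a.acct_id < b.acct_id.
- acct_id=7: no b row matches, row kept with b columns NULL.
- acct_id=3: 3 matching b row(s), so 3 row(s) emitted.
- acct_id=5: 2 matching b row(s), so 2 row(s) emitted.
- acct_id=1: 4 matching b row(s), so 4 row(s) emitted.
- acct_id=7: no b row matches, row kept with b columns NULL.
Total: 9 matched + 2 padded = 11 rows.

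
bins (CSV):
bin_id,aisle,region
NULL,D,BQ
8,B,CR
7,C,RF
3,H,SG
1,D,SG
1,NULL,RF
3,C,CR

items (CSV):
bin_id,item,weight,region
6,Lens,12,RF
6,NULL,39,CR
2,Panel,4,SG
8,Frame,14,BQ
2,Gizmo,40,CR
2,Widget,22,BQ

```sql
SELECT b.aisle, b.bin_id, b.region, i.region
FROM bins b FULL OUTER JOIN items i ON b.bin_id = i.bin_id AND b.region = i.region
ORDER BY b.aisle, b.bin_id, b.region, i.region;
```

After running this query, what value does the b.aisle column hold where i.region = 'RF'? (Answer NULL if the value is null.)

NULL

FULL OUTER JOIN keeps every row from both sides; unmatched rows get NULL for the other side's columns.
Matching on b.bin_id = i.bin_id AND b.region = i.region. A NULL in a compared column never satisfies the condition.
Matched pairs: 0; unmatched b rows kept: 7; unmatched i rows kept: 6.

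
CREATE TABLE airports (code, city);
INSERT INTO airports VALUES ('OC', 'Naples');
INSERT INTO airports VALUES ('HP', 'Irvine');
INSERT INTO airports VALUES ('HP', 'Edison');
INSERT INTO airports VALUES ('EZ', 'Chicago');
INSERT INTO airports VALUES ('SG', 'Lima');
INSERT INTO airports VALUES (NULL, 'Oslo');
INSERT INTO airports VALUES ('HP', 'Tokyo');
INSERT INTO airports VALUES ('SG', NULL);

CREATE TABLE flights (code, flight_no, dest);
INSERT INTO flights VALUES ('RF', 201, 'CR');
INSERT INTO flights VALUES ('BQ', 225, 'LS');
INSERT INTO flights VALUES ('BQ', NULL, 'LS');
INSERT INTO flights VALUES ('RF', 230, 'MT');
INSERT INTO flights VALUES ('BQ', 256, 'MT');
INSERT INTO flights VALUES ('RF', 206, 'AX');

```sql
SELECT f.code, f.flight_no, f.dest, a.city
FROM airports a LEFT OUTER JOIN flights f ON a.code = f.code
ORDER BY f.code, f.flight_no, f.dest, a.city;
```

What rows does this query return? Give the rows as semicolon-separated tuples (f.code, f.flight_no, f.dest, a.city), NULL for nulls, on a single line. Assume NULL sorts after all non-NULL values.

(NULL, NULL, NULL, Chicago); (NULL, NULL, NULL, Edison); (NULL, NULL, NULL, Irvine); (NULL, NULL, NULL, Lima); (NULL, NULL, NULL, Naples); (NULL, NULL, NULL, Oslo); (NULL, NULL, NULL, Tokyo); (NULL, NULL, NULL, NULL)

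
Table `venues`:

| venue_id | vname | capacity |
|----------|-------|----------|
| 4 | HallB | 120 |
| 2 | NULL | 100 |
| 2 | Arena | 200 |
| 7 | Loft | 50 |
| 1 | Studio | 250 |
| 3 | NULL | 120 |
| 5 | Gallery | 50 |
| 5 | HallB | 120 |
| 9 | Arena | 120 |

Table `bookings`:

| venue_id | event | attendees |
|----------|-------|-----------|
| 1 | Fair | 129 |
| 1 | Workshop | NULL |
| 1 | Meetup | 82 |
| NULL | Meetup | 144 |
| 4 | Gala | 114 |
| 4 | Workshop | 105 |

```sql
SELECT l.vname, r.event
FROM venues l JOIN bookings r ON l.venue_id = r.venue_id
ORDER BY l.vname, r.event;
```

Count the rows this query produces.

INNER JOIN keeps only pairs where the ON condition holds.
Matching on l.venue_id = r.venue_id. A NULL in a compared column never satisfies the condition.
Matched pairs: 5.
Total: 5 rows.

5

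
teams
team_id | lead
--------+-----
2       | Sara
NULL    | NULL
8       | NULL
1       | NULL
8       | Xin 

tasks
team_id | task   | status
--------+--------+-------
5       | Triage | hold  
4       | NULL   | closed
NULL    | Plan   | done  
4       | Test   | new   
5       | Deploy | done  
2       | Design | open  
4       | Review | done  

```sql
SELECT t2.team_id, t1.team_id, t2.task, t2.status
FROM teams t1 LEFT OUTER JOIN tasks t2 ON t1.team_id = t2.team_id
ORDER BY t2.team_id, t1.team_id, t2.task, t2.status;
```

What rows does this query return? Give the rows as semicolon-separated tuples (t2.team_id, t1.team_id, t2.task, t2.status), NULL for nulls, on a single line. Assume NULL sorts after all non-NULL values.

LEFT JOIN keeps every row from `teams`; unmatched rows get NULL for `tasks`'s columns.
Matching on t1.team_id = t2.team_id. A NULL in a compared column never satisfies the condition.
- team_id=2: 1 matching t2 row(s), so 1 row(s) emitted.
- team_id=NULL: no t2 row matches, row kept with t2 columns NULL.
- team_id=8: no t2 row matches, row kept with t2 columns NULL.
- team_id=1: no t2 row matches, row kept with t2 columns NULL.
- team_id=8: no t2 row matches, row kept with t2 columns NULL.
After projecting and ordering:
t2.team_id | t1.team_id | t2.task | t2.status
2 | 2 | Design | open
NULL | 1 | NULL | NULL
NULL | 8 | NULL | NULL
NULL | 8 | NULL | NULL
NULL | NULL | NULL | NULL

(2, 2, Design, open); (NULL, 1, NULL, NULL); (NULL, 8, NULL, NULL); (NULL, 8, NULL, NULL); (NULL, NULL, NULL, NULL)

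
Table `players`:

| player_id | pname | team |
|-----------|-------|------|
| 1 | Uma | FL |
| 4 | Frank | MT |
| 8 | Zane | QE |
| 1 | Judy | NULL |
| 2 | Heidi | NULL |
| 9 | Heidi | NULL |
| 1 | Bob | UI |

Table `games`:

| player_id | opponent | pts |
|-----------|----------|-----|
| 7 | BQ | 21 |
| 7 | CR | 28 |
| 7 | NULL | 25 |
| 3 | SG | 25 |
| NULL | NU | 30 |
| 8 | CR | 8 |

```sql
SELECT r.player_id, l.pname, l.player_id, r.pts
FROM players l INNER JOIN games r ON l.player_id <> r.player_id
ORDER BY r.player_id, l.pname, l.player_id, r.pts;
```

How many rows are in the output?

INNER JOIN keeps only pairs where the ON condition holds.
Matching on l.player_id <> r.player_id. A NULL in a compared column never satisfies the condition.
- l[0] player_id=1 → 5 match(es) in r → 5 row(s).
- l[1] player_id=4 → 5 match(es) in r → 5 row(s).
- l[2] player_id=8 → 4 match(es) in r → 4 row(s).
- l[3] player_id=1 → 5 match(es) in r → 5 row(s).
- l[4] player_id=2 → 5 match(es) in r → 5 row(s).
- l[5] player_id=9 → 5 match(es) in r → 5 row(s).
- l[6] player_id=1 → 5 match(es) in r → 5 row(s).
Total: 34 rows.

34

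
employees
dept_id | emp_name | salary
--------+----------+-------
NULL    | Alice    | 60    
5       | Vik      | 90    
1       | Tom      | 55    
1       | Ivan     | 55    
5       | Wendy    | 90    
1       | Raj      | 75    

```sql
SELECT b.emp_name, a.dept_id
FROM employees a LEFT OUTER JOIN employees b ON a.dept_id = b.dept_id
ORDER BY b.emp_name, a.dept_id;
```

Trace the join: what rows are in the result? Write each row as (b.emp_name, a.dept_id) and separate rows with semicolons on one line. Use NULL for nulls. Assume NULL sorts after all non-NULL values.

(Ivan, 1); (Ivan, 1); (Ivan, 1); (Raj, 1); (Raj, 1); (Raj, 1); (Tom, 1); (Tom, 1); (Tom, 1); (Vik, 5); (Vik, 5); (Wendy, 5); (Wendy, 5); (NULL, NULL)

LEFT JOIN keeps every row from `employees a`; unmatched rows get NULL for `employees b`'s columns.
Matching on a.dept_id = b.dept_id. A NULL in a compared column never satisfies the condition.
- a[0] dept_id=NULL → no match; kept with NULLs on the b side.
- a[1] dept_id=5 → 2 match(es) in b → 2 row(s).
- a[2] dept_id=1 → 3 match(es) in b → 3 row(s).
- a[3] dept_id=1 → 3 match(es) in b → 3 row(s).
- a[4] dept_id=5 → 2 match(es) in b → 2 row(s).
- a[5] dept_id=1 → 3 match(es) in b → 3 row(s).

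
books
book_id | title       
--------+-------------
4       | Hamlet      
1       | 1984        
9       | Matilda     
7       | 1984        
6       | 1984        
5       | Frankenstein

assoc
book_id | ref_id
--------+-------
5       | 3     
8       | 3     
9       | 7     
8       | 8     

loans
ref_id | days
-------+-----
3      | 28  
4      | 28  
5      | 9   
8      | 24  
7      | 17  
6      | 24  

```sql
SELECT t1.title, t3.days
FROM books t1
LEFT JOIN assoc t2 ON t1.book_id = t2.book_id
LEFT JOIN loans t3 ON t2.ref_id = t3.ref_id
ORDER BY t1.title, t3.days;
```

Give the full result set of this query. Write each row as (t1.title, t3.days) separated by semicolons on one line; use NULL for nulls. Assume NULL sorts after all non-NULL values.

Joins associate left-to-right: books LEFT JOIN assoc on book_id gives 6 intermediate row(s).
Then LEFT JOIN `loans t3` on ref_id: each of those 6 rows is kept; rows whose t2.ref_id has no match in t3 get NULL for t3's columns.

(1984, NULL); (1984, NULL); (1984, NULL); (Frankenstein, 28); (Hamlet, NULL); (Matilda, 17)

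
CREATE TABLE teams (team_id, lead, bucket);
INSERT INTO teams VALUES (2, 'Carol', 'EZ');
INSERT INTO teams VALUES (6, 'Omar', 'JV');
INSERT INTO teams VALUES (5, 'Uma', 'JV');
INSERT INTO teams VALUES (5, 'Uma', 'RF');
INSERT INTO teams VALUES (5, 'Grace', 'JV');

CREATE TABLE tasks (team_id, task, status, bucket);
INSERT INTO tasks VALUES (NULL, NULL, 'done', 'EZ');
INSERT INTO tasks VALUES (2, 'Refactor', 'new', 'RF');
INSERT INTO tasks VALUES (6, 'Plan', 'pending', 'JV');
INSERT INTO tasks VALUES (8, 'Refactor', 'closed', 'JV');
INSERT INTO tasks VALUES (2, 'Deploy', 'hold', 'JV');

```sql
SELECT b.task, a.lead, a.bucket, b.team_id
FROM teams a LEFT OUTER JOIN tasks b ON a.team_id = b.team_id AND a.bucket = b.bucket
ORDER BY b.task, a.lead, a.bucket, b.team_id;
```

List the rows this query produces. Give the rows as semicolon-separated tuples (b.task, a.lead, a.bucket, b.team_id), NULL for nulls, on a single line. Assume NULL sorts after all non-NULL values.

(Plan, Omar, JV, 6); (NULL, Carol, EZ, NULL); (NULL, Grace, JV, NULL); (NULL, Uma, JV, NULL); (NULL, Uma, RF, NULL)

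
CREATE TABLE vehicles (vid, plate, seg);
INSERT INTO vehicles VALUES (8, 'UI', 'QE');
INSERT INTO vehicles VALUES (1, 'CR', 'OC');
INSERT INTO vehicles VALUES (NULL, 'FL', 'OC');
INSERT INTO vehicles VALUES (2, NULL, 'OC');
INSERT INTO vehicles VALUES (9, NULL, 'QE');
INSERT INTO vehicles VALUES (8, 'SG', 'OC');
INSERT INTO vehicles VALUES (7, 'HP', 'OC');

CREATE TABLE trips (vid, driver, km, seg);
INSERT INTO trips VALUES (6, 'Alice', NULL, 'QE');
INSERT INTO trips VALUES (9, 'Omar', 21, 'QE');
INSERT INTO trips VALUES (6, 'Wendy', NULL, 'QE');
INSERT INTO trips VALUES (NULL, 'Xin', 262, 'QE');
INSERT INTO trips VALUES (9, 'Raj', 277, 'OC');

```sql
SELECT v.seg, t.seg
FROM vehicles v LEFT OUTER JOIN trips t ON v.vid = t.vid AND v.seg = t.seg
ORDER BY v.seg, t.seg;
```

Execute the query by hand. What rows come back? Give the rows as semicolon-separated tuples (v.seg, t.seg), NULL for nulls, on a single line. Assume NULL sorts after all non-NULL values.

(OC, NULL); (OC, NULL); (OC, NULL); (OC, NULL); (OC, NULL); (QE, QE); (QE, NULL)

LEFT JOIN keeps every row from `vehicles`; unmatched rows get NULL for `trips`'s columns.
Matching on v.vid = t.vid AND v.seg = t.seg. A NULL in a compared column never satisfies the condition.
- v (vid=8, seg=QE) has no partner → padded with NULL.
- v (vid=1, seg=OC) has no partner → padded with NULL.
- v (vid=NULL, seg=OC) has no partner → padded with NULL.
- v (vid=2, seg=OC) has no partner → padded with NULL.
- v (vid=9, seg=QE) pairs with 1 row(s) of t.
- v (vid=8, seg=OC) has no partner → padded with NULL.
- v (vid=7, seg=OC) has no partner → padded with NULL.
After projecting and ordering:
v.seg | t.seg
OC | NULL
OC | NULL
OC | NULL
OC | NULL
OC | NULL
QE | QE
QE | NULL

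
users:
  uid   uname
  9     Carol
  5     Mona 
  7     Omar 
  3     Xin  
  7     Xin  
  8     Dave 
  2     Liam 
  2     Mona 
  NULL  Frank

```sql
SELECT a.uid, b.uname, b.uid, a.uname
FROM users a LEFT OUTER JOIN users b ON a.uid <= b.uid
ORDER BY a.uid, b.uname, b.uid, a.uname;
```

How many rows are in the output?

39

LEFT JOIN keeps every row from `users a`; unmatched rows get NULL for `users b`'s columns.
Matching on a.uid <= b.uid. A NULL in a compared column never satisfies the condition.
- a row (uid=9): matches 1 b row(s) → 1 output row(s).
- a row (uid=5): matches 5 b row(s) → 5 output row(s).
- a row (uid=7): matches 4 b row(s) → 4 output row(s).
- a row (uid=3): matches 6 b row(s) → 6 output row(s).
- a row (uid=7): matches 4 b row(s) → 4 output row(s).
- a row (uid=8): matches 2 b row(s) → 2 output row(s).
- a row (uid=2): matches 8 b row(s) → 8 output row(s).
- a row (uid=2): matches 8 b row(s) → 8 output row(s).
- a row (uid=NULL): no match → kept, b columns NULL.
Total: 38 matched + 1 padded = 39 rows.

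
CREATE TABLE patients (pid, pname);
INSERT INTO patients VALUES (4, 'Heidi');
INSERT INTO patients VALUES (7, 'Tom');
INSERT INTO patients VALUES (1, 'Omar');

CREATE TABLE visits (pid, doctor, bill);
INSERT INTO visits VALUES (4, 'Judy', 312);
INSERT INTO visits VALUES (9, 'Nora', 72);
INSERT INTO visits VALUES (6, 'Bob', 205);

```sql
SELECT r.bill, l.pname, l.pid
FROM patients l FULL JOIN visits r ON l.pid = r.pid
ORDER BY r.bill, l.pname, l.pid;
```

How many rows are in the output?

FULL OUTER JOIN keeps every row from both sides; unmatched rows get NULL for the other side's columns.
Matching on l.pid = r.pid.
- l row (pid=4): matches 1 r row(s) → 1 output row(s).
- l row (pid=7): no match → kept, r columns NULL.
- l row (pid=1): no match → kept, r columns NULL.
- plus 2 unmatched r row(s), each kept with NULL l columns.
Total: 1 matched + 4 padded = 5 rows.

5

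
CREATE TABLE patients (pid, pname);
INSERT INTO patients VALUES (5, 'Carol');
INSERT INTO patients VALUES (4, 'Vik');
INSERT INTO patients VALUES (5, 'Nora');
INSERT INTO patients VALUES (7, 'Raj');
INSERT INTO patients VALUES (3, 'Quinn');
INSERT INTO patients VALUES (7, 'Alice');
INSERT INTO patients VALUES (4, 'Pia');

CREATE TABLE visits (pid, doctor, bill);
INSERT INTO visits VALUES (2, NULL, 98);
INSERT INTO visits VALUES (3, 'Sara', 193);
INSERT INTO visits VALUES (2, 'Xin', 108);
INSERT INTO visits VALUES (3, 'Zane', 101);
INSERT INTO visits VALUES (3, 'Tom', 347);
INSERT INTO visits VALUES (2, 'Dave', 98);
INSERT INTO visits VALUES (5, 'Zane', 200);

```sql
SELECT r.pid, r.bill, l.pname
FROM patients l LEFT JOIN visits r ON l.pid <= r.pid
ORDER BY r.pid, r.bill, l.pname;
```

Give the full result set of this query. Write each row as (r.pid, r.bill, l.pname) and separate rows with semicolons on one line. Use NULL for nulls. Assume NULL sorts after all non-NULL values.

LEFT JOIN keeps every row from `patients`; unmatched rows get NULL for `visits`'s columns.
Matching on l.pid <= r.pid.
- pid=5: 1 matching r row(s), so 1 row(s) emitted.
- pid=4: 1 matching r row(s), so 1 row(s) emitted.
- pid=5: 1 matching r row(s), so 1 row(s) emitted.
- pid=7: no r row matches, row kept with r columns NULL.
- pid=3: 4 matching r row(s), so 4 row(s) emitted.
- pid=7: no r row matches, row kept with r columns NULL.
- pid=4: 1 matching r row(s), so 1 row(s) emitted.
After projecting and ordering:
r.pid | r.bill | l.pname
3 | 101 | Quinn
3 | 193 | Quinn
3 | 347 | Quinn
5 | 200 | Carol
5 | 200 | Nora
5 | 200 | Pia
5 | 200 | Quinn
5 | 200 | Vik
NULL | NULL | Alice
NULL | NULL | Raj

(3, 101, Quinn); (3, 193, Quinn); (3, 347, Quinn); (5, 200, Carol); (5, 200, Nora); (5, 200, Pia); (5, 200, Quinn); (5, 200, Vik); (NULL, NULL, Alice); (NULL, NULL, Raj)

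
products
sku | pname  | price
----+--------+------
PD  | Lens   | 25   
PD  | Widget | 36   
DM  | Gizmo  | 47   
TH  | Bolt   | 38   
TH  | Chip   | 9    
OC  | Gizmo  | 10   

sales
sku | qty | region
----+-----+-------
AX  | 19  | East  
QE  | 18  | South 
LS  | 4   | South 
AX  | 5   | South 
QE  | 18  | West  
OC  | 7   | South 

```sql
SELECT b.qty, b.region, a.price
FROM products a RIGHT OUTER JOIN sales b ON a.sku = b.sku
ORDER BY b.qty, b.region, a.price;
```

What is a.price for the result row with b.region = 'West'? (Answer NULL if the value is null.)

RIGHT JOIN keeps every row from `sales`; unmatched rows get NULL for `products`'s columns.
Matching on a.sku = b.sku.
- a row (sku=PD): no match.
- a row (sku=PD): no match.
- a row (sku=DM): no match.
- a row (sku=TH): no match.
- a row (sku=TH): no match.
- a row (sku=OC): matches 1 b row(s) → 1 output row(s).
- 5 row(s) from b found no a partner → padded with NULL.

NULL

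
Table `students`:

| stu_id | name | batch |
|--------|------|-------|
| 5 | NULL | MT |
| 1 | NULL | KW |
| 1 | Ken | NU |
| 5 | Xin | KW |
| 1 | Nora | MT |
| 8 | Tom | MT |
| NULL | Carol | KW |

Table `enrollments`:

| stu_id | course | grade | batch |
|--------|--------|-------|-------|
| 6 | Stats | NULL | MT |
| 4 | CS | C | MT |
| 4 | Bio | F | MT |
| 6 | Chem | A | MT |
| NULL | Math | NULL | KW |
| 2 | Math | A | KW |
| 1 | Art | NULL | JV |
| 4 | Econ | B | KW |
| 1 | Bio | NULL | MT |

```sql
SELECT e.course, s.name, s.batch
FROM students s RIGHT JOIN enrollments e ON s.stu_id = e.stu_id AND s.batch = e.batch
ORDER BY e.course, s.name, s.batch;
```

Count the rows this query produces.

RIGHT JOIN keeps every row from `enrollments`; unmatched rows get NULL for `students`'s columns.
Matching on s.stu_id = e.stu_id AND s.batch = e.batch. A NULL in a compared column never satisfies the condition.
- s (stu_id=5, batch=MT) has no partner in e.
- s (stu_id=1, batch=KW) has no partner in e.
- s (stu_id=1, batch=NU) has no partner in e.
- s (stu_id=5, batch=KW) has no partner in e.
- s (stu_id=1, batch=MT) pairs with 1 row(s) of e.
- s (stu_id=8, batch=MT) has no partner in e.
- s (stu_id=NULL, batch=KW) has no partner in e.
- 8 e row(s) had no s match → kept, s columns NULL.
Total: 1 matched + 8 padded = 9 rows.

9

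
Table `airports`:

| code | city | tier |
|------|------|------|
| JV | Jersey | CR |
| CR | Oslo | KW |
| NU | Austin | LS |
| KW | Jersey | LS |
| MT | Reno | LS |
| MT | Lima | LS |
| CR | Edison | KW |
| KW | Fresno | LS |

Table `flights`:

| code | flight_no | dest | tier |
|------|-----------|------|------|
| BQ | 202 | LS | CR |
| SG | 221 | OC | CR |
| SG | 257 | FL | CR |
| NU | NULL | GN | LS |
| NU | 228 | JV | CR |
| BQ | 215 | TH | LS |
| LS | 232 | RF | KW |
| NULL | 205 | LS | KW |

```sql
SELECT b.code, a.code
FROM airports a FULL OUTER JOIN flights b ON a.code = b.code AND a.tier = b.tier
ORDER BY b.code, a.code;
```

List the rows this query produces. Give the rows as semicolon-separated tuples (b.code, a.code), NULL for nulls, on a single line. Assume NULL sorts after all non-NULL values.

FULL OUTER JOIN keeps every row from both sides; unmatched rows get NULL for the other side's columns.
Matching on a.code = b.code AND a.tier = b.tier. A NULL in a compared column never satisfies the condition.
- code=JV, tier=CR: no b row matches, row kept with b columns NULL.
- code=CR, tier=KW: no b row matches, row kept with b columns NULL.
- code=NU, tier=LS: 1 matching b row(s), so 1 row(s) emitted.
- code=KW, tier=LS: no b row matches, row kept with b columns NULL.
- code=MT, tier=LS: no b row matches, row kept with b columns NULL.
- code=MT, tier=LS: no b row matches, row kept with b columns NULL.
- code=CR, tier=KW: no b row matches, row kept with b columns NULL.
- code=KW, tier=LS: no b row matches, row kept with b columns NULL.
- 7 b row(s) had no a match → kept, a columns NULL.

(BQ, NULL); (BQ, NULL); (LS, NULL); (NU, NU); (NU, NULL); (SG, NULL); (SG, NULL); (NULL, CR); (NULL, CR); (NULL, JV); (NULL, KW); (NULL, KW); (NULL, MT); (NULL, MT); (NULL, NULL)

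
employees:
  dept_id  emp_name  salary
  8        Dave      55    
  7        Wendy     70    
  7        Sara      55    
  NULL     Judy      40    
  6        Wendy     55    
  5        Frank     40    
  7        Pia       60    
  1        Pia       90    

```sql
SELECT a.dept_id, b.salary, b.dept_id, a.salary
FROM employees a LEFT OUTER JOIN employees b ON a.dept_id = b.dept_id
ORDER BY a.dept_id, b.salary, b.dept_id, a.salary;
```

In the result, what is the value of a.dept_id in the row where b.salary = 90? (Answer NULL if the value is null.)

1

LEFT JOIN keeps every row from `employees a`; unmatched rows get NULL for `employees b`'s columns.
Matching on a.dept_id = b.dept_id. A NULL in a compared column never satisfies the condition.
- a row (dept_id=8): matches 1 b row(s) → 1 output row(s).
- a row (dept_id=7): matches 3 b row(s) → 3 output row(s).
- a row (dept_id=7): matches 3 b row(s) → 3 output row(s).
- a row (dept_id=NULL): no match → kept, b columns NULL.
- a row (dept_id=6): matches 1 b row(s) → 1 output row(s).
- a row (dept_id=5): matches 1 b row(s) → 1 output row(s).
- a row (dept_id=7): matches 3 b row(s) → 3 output row(s).
- a row (dept_id=1): matches 1 b row(s) → 1 output row(s).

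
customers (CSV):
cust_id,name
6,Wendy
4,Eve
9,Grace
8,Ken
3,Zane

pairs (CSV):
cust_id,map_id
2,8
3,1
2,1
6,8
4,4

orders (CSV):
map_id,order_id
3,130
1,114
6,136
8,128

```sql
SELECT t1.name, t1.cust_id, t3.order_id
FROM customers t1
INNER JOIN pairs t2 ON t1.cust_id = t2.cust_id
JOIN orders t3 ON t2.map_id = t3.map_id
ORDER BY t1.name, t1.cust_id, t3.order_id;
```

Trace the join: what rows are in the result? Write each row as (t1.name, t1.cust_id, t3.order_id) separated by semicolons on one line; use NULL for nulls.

(Wendy, 6, 128); (Zane, 3, 114)

Evaluate left to right. First `customers t1 INNER JOIN pairs t2` on cust_id: 3 row(s).
Then INNER JOIN `orders t3` on map_id: keep only rows whose t2.map_id appears in t3.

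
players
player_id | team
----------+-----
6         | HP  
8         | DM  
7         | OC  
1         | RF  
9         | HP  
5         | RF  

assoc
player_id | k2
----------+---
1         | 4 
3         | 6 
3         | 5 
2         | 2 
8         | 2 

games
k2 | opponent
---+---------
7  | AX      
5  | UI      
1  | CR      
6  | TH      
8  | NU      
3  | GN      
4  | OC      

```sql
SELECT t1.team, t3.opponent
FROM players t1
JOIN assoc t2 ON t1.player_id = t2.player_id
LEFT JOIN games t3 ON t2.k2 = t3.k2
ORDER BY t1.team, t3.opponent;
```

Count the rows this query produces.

2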